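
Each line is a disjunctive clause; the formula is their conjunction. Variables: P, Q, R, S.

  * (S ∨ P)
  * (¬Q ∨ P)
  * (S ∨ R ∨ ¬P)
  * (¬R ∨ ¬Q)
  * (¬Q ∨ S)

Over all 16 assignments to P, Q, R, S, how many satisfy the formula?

6

Satisfying assignments:
  P=F Q=F R=F S=T
  P=F Q=F R=T S=T
  P=T Q=F R=F S=T
  P=T Q=F R=T S=F
  P=T Q=F R=T S=T
  P=T Q=T R=F S=T
Count: 6.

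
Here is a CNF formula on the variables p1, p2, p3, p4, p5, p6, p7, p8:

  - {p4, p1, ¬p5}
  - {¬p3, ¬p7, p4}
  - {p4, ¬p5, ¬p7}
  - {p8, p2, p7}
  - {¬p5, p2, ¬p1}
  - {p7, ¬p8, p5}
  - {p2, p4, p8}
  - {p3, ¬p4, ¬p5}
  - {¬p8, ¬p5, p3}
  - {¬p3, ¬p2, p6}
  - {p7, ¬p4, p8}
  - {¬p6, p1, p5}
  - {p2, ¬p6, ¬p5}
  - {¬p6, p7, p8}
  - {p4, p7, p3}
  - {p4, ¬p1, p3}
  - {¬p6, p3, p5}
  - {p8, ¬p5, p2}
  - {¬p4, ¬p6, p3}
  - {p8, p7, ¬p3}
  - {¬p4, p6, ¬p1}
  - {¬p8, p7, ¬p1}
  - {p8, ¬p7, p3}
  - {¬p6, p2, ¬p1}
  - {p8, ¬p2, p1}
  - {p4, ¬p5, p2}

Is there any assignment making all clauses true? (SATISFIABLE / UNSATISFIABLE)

Set p1 = False and propagate.
The remaining clauses are satisfied by p2 = False, p3 = True, p4 = True, p5 = True, p6 = False, p7 = False, p8 = True.
Every clause has at least one true literal under this assignment.
So p1=0, p2=0, p3=1, p4=1, p5=1, p6=0, p7=0, p8=1 is a satisfying assignment.

SATISFIABLE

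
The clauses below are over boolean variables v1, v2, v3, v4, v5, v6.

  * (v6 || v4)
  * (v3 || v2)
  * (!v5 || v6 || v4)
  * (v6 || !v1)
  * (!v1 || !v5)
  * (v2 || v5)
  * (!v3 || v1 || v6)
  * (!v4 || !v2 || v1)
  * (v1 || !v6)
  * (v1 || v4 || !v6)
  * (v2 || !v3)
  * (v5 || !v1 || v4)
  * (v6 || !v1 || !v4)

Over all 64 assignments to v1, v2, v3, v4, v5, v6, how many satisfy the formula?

2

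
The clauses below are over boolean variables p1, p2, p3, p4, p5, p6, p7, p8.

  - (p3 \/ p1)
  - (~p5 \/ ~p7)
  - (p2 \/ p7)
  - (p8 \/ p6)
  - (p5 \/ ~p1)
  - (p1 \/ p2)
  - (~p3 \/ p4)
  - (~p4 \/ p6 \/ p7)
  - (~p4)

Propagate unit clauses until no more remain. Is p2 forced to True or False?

True

(~p4) stands alone — p4 = False.
(p4 \/ ~p3) with p4 = False leaves only ~p3, so p3 = False.
(p3 \/ p1) with p3 = False leaves only p1, so p1 = True.
In (p5 \/ ~p1), ~p1 is now false; p5 must hold, so p5 = True.
From (~p5 \/ ~p7) and p5 = True: p7 = False.
From (p2 \/ p7) and p7 = False: p2 = True.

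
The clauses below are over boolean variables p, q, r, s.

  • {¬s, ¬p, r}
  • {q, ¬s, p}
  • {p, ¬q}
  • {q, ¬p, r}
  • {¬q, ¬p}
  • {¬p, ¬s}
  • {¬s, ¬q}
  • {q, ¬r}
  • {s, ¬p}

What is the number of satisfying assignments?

1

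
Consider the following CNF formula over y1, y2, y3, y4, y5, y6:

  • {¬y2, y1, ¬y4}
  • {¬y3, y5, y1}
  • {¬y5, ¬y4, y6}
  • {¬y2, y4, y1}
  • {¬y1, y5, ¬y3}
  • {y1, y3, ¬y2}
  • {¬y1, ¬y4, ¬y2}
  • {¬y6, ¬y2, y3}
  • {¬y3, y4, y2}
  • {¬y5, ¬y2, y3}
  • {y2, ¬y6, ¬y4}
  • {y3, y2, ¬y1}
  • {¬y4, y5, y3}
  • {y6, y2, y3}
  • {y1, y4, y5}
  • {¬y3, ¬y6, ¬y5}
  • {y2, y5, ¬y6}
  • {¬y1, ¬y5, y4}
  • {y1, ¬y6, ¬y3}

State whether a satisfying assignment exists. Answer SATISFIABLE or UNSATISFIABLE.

Branch on y1: take y1 = True.
The remaining clauses are satisfied by y2 = True, y3 = False, y4 = False, y5 = False, y6 = False.
So y1=1  y2=1  y3=0  y4=0  y5=0  y6=0 is a satisfying assignment.

SATISFIABLE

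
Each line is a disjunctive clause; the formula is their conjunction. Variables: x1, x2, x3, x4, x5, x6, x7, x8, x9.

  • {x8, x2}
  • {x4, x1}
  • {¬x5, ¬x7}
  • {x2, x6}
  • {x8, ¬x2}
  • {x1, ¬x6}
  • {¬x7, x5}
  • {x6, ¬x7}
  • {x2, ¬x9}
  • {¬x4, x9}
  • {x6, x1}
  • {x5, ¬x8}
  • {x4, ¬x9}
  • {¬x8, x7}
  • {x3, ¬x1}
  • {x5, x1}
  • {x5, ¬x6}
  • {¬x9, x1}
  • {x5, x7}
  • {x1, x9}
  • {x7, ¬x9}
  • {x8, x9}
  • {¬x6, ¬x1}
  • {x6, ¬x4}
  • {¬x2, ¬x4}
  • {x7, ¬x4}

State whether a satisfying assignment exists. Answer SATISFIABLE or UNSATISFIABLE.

x1 = True:
  propagation gives x3=True, x6=False, x2=True, x8=True; an empty clause results — contradiction.
x1 = False:
  propagation gives x4=True, x6=False; an empty clause results — contradiction.
Every branch closes, so no satisfying assignment exists.

UNSATISFIABLE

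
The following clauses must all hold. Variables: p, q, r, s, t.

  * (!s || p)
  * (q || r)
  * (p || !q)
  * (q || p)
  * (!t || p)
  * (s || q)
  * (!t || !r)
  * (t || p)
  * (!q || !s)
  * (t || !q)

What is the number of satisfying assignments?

2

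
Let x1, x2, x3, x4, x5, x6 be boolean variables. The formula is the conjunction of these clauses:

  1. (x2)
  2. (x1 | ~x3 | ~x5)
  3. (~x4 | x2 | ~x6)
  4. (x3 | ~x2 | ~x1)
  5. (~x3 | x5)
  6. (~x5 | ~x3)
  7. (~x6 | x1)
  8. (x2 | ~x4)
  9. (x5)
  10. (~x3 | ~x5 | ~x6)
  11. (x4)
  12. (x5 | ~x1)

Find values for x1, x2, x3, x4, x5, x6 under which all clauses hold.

x1=False, x2=True, x3=False, x4=True, x5=True, x6=False

(x2) is a unit clause, so x2 = True.
(x5) is a unit clause, so x5 = True.
The clause (~x3) is unit: x3 must be False.
The clause (~x1) is unit: x1 must be False.
The clause (~x6) is unit: x6 must be False.
The clause (x4) is unit: x4 must be True.
Every clause has at least one true literal under this assignment.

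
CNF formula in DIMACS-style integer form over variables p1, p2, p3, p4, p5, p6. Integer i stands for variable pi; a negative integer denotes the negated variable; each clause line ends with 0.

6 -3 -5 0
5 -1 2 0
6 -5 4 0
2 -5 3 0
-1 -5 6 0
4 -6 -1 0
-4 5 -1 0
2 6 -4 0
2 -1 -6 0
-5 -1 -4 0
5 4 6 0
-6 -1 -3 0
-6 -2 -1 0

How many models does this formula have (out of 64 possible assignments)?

17

Case analysis on p6 and p1:
  p6=T, p1=T: a clause becomes empty — 0.
  p6=T, p1=F: p4 free; 7 ways for (p2,p3,p5) × 2^1 = 14.
  p6=F, p1=T: a clause becomes empty — 0.
  p6=F, p1=F: remaining (p2,p3,p4,p5) ∈ {(T,F,T,F); (T,F,T,T); (T,T,T,F)} — 3.
Total: 0 + 14 + 0 + 3 = 17.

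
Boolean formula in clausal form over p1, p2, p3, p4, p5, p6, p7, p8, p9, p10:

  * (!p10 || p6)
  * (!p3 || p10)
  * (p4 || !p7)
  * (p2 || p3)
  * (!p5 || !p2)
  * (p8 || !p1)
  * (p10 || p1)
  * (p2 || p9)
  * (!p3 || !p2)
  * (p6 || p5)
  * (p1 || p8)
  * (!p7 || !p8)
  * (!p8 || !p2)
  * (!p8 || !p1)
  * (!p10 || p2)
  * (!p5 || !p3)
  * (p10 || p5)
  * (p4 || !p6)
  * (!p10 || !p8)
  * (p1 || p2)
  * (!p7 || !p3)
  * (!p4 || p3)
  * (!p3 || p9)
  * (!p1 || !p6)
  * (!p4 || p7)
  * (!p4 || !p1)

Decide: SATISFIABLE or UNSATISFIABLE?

p1 = True:
  propagation gives p8=True; an empty clause results — contradiction.
p1 = False:
  propagation gives p10=True, p6=True, p8=True; an empty clause results — contradiction.
Every branch closes, so no satisfying assignment exists.

UNSATISFIABLE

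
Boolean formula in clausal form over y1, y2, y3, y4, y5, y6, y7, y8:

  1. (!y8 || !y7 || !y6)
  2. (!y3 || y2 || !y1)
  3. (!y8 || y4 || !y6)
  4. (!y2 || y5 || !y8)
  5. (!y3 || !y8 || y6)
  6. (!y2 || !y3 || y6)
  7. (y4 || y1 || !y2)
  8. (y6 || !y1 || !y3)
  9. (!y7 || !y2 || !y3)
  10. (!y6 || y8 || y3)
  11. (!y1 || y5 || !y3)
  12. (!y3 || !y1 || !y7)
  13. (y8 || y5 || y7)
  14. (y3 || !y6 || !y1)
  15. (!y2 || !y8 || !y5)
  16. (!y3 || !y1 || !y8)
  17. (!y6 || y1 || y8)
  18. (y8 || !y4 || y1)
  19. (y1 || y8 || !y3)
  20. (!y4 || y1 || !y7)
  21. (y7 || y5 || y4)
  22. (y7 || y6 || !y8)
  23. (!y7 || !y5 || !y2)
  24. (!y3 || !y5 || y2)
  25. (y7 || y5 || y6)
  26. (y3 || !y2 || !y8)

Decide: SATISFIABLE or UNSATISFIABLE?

SATISFIABLE

Set y1 = False and propagate.
The remaining clauses are satisfied by y2 = False, y3 = False, y4 = False, y5 = False, y6 = False, y7 = True, y8 = True.
Every clause has at least one true literal under this assignment.
So y1 = F, y2 = F, y3 = F, y4 = F, y5 = F, y6 = F, y7 = T, y8 = T is a satisfying assignment.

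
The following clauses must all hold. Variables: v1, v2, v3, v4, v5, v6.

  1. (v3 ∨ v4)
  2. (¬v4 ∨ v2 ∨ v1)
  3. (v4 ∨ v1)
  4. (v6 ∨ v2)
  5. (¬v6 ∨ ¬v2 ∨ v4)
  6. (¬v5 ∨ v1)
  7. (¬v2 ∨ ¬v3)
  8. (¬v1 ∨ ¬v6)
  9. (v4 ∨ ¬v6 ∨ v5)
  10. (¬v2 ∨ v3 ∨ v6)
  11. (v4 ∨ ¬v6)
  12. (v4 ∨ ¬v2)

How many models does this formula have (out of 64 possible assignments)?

1

The models are:
  v1=0 v2=1 v3=0 v4=1 v5=0 v6=1
Count: 1.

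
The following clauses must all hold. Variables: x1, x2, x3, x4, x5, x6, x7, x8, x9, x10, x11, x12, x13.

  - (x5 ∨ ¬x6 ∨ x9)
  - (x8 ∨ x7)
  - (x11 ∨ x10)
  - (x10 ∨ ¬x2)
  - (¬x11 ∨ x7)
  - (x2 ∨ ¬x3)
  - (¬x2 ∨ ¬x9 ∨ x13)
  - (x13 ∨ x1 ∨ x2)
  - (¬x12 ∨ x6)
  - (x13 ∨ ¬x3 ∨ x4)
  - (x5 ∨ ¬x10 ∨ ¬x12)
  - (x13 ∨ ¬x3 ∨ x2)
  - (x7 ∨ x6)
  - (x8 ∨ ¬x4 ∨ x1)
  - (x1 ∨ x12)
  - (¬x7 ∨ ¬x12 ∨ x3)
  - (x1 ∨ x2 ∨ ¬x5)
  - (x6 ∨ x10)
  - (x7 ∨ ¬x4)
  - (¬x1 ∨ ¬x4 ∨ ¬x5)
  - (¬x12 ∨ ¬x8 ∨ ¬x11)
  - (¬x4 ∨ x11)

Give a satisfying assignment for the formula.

x1=True, x2=False, x3=False, x4=False, x5=True, x6=True, x7=True, x8=False, x9=True, x10=True, x11=False, x12=False, x13=False

Try x1 = True.
Branch on x2: take x2 = False.
  then x3 is forced to False.
Set x4 = False and propagate.
For the remaining variables, x5 = True, x6 = True, x7 = True, x8 = False, x9 = True, x10 = True, x11 = False, x12 = False, x13 = False works.
Every clause has at least one true literal under this assignment.
Check each clause:
  1. (x9 ∨ x5 ∨ ¬x6) — x9 is true.
  2. (x8 ∨ x7) — x7 is true.
  3. (x11 ∨ x10) — x10 is true.
  4. (x10 ∨ ¬x2) — x10 is true.
  5. (¬x11 ∨ x7) — ¬x11 is true.
  6. (¬x3 ∨ x2) — ¬x3 is true.
  7. (x13 ∨ ¬x2 ∨ ¬x9) — ¬x2 is true.
  8. (x13 ∨ x1 ∨ x2) — x1 is true.
  9. (¬x12 ∨ x6) — ¬x12 is true.
  10. (¬x3 ∨ x4 ∨ x13) — ¬x3 is true.
  11. (x5 ∨ ¬x10 ∨ ¬x12) — ¬x12 is true.
  12. (¬x3 ∨ x13 ∨ x2) — ¬x3 is true.
  13. (x7 ∨ x6) — x6 is true.
  14. (x1 ∨ ¬x4 ∨ x8) — x1 is true.
  15. (x12 ∨ x1) — x1 is true.
  16. (¬x12 ∨ ¬x7 ∨ x3) — ¬x12 is true.
  17. (x1 ∨ ¬x5 ∨ x2) — x1 is true.
  18. (x6 ∨ x10) — x10 is true.
  19. (x7 ∨ ¬x4) — ¬x4 is true.
  20. (¬x1 ∨ ¬x5 ∨ ¬x4) — ¬x4 is true.
  21. (¬x8 ∨ ¬x11 ∨ ¬x12) — ¬x8 is true.
  22. (x11 ∨ ¬x4) — ¬x4 is true.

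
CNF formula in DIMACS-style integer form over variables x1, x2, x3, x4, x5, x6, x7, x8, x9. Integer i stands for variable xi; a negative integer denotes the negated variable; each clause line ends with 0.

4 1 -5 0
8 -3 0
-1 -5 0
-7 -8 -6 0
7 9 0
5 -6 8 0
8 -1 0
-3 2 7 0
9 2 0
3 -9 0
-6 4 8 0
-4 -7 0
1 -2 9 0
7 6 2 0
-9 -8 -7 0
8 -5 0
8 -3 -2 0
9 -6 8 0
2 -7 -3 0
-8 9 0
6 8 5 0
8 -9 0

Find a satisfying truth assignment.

Try x1 = True.
  then x5 is forced to False.
  then x8 is forced to True.
  then x9 is forced to True.
  then x3 is forced to True.
  then x7 is forced to False.
  then x2 is forced to True.
x4, x6 are now unconstrained; take x4 = True, x6 = True.

x1=T  x2=T  x3=T  x4=T  x5=F  x6=T  x7=F  x8=T  x9=T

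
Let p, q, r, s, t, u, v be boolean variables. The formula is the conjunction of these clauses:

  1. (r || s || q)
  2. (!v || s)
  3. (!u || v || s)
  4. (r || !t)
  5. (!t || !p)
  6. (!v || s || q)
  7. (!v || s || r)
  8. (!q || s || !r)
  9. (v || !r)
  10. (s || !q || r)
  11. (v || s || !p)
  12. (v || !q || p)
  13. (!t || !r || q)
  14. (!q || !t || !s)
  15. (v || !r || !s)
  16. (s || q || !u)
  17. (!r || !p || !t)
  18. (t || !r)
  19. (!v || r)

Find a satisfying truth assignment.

p = False  q = False  r = False  s = True  t = False  u = False  v = False

Check each clause:
  1. (r || q || s) — s is true.
  2. (s || !v) — !v is true.
  3. (v || s || !u) — !u is true.
  4. (r || !t) — !t is true.
  5. (!p || !t) — !t is true.
  6. (s || q || !v) — !v is true.
  7. (r || !v || s) — !v is true.
  8. (s || !r || !q) — s is true.
  9. (!r || v) — !r is true.
  10. (s || !q || r) — s is true.
  11. (!p || s || v) — s is true.
  12. (!q || p || v) — !q is true.
  13. (!r || q || !t) — !t is true.
  14. (!q || !s || !t) — !t is true.
  15. (!s || !r || v) — !r is true.
  16. (s || !u || q) — !u is true.
  17. (!p || !t || !r) — !t is true.
  18. (t || !r) — !r is true.
  19. (r || !v) — !v is true.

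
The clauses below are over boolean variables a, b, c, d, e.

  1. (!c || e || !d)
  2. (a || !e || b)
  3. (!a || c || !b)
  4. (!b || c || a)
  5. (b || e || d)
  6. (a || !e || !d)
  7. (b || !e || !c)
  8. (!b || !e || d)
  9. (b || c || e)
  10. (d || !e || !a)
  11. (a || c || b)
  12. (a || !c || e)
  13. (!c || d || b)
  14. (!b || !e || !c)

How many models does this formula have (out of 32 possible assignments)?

2

Satisfying assignments:
  a=1 b=0 c=0 d=1 e=1
  a=1 b=1 c=1 d=0 e=0
That's 2 in total.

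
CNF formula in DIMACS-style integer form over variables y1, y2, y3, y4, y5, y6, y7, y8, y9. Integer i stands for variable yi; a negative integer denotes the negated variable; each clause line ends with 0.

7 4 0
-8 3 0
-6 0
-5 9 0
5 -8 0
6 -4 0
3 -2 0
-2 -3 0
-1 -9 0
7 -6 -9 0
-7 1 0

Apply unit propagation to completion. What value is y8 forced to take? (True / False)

False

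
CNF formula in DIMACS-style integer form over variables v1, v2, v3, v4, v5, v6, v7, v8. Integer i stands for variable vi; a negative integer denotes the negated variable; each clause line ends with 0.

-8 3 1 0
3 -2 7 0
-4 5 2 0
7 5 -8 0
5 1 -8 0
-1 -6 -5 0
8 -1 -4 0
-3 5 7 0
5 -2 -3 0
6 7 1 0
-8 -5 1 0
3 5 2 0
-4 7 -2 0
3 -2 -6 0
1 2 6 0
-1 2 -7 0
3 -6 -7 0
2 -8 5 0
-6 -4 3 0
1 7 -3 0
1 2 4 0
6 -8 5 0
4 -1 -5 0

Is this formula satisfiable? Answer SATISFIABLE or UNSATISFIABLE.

Try v1 = False.
Set v2 = True and propagate.
Set v3 = True and propagate.
  then v5 is forced to True.
  then v8 is forced to False.
  then v7 is forced to True.
v4, v6 are now unconstrained; take v4 = False, v6 = True.
Every clause has at least one true literal under this assignment.
So v1=False  v2=True  v3=True  v4=False  v5=True  v6=True  v7=True  v8=False is a satisfying assignment.

SATISFIABLE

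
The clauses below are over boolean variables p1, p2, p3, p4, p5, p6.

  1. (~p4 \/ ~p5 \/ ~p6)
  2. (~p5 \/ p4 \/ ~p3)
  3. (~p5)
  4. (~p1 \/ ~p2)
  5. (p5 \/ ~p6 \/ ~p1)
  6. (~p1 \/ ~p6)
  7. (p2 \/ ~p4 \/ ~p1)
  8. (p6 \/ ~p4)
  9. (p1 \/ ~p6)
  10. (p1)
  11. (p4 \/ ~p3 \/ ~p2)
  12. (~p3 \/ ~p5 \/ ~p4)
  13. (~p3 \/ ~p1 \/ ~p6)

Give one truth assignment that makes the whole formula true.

The clause (~p5) is unit: p5 must be False.
The clause (p1) is unit: p1 must be True.
(~p2) is a unit clause, so p2 = False.
The clause (~p6) is unit: p6 must be False.
(~p4) is a unit clause, so p4 = False.
p3 is now unconstrained; take p3 = True.
Every clause has at least one true literal under this assignment.

p1 = T  p2 = F  p3 = T  p4 = F  p5 = F  p6 = F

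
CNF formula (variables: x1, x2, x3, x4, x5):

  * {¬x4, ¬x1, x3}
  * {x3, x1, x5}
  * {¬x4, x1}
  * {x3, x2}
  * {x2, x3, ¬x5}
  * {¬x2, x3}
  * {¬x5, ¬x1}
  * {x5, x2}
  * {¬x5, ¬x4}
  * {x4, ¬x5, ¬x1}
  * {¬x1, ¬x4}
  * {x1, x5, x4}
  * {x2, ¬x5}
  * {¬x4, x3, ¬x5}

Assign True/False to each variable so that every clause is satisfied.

x3 occurs only positively in the remaining clauses — set x3 = True.
Branch on x1: take x1 = False.
  then x4 is forced to False.
  then x5 is forced to True.
  then x2 is forced to True.

x1=F, x2=T, x3=T, x4=F, x5=T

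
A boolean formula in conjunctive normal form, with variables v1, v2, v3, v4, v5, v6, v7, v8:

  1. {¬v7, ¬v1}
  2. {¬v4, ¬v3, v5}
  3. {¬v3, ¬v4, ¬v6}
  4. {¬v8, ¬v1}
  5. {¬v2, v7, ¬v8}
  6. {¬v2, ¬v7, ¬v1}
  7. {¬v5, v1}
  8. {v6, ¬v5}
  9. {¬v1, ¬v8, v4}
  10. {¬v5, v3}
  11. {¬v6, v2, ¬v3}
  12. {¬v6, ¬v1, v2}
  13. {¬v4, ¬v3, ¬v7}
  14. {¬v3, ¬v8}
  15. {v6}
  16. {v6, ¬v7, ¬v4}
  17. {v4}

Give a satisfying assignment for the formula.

v1=False, v2=True, v3=False, v4=True, v5=False, v6=True, v7=False, v8=False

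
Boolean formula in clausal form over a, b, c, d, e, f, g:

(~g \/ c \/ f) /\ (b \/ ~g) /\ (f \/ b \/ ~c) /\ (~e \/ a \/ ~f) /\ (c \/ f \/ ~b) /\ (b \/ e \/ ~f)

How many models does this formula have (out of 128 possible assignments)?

52

Case analysis on f and b:
  f=T, b=T: c, d, g free; 3 ways for (a,e) × 2^3 = 24.
  f=T, b=F: remaining (a,c,d,e,g) ∈ {(T,F,F,T,F); (T,F,T,T,F); (T,T,F,T,F); (T,T,T,T,F)} — 4.
  f=F, b=T: forces c=T; a, d, e, g free → 2^4 = 16.
  f=F, b=F: forces c=F; g=F; a, d, e free → 2^3 = 8.
Total: 24 + 4 + 16 + 8 = 52.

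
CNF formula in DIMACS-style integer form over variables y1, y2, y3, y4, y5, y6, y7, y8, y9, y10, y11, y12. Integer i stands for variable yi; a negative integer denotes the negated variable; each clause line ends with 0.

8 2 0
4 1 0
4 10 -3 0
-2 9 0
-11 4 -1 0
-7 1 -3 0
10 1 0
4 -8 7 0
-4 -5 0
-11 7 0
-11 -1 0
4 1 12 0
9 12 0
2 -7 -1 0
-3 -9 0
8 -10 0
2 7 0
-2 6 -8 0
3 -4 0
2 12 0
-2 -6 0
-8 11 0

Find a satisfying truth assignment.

y1=True, y2=True, y3=False, y4=False, y5=False, y6=False, y7=False, y8=False, y9=True, y10=False, y11=False, y12=False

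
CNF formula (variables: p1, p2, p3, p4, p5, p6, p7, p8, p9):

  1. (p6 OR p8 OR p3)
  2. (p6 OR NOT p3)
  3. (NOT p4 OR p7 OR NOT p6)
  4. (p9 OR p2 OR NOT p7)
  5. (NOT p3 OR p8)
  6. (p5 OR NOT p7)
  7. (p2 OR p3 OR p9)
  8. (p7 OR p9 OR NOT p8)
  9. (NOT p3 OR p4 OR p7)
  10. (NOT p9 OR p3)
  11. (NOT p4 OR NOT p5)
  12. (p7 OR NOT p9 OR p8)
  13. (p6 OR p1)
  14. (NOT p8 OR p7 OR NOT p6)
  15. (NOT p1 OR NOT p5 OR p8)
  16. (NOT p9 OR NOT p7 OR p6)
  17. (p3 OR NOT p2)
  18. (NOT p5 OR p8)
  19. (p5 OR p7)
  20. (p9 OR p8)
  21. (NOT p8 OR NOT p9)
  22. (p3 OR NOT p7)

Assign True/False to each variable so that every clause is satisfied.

p1=True, p2=True, p3=True, p4=False, p5=True, p6=True, p7=True, p8=True, p9=False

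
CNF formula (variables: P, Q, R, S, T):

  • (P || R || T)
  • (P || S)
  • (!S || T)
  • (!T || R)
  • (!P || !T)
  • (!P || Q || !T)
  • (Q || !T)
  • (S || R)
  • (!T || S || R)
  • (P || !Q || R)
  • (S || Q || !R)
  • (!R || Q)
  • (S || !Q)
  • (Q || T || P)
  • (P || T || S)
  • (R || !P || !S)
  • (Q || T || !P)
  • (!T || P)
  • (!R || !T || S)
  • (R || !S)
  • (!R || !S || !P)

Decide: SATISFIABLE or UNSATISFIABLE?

UNSATISFIABLE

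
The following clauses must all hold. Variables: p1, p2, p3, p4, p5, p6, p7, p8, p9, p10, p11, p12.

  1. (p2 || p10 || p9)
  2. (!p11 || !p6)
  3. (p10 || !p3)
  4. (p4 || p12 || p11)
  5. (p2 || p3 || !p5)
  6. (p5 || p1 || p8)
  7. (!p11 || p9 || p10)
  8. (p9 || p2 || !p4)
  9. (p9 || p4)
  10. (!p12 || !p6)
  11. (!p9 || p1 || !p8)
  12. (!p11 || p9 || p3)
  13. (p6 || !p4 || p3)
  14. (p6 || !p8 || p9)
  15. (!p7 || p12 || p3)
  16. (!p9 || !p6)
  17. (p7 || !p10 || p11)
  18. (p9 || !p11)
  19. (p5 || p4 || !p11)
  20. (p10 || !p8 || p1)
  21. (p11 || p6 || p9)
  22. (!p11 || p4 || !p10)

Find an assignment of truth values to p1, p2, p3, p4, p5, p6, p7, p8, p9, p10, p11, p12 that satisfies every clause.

p1=True, p2=False, p3=True, p4=True, p5=True, p6=False, p7=False, p8=False, p9=True, p10=True, p11=True, p12=False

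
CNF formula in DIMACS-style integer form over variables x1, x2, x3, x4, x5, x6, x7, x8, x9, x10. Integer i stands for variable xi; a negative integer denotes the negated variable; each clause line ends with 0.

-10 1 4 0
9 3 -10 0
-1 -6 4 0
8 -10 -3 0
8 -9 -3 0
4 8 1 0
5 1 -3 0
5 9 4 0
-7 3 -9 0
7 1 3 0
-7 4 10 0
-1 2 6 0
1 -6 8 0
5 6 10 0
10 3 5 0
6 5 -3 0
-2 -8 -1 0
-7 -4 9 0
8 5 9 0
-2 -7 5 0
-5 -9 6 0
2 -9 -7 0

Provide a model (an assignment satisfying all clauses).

Set x1 = False and propagate.
Set x2 = False and propagate.
The remaining clauses are satisfied by x3 = True, x4 = True, x5 = True, x6 = True, x7 = False, x8 = True, x9 = True, x10 = False.
Check each clause:
  1. (!x10 || x4 || x1) — x4 is true.
  2. (x3 || x9 || !x10) — x9 is true.
  3. (x4 || !x1 || !x6) — x4 is true.
  4. (!x3 || x8 || !x10) — x8 is true.
  5. (x8 || !x9 || !x3) — x8 is true.
  6. (x8 || x4 || x1) — x8 is true.
  7. (x5 || x1 || !x3) — x5 is true.
  8. (x9 || x5 || x4) — x9 is true.
  9. (x3 || !x9 || !x7) — !x7 is true.
  10. (x7 || x1 || x3) — x3 is true.
  11. (x4 || x10 || !x7) — !x7 is true.
  12. (x2 || x6 || !x1) — x6 is true.
  13. (x1 || x8 || !x6) — x8 is true.
  14. (x5 || x10 || x6) — x5 is true.
  15. (x5 || x10 || x3) — x3 is true.
  16. (!x3 || x5 || x6) — x5 is true.
  17. (!x1 || !x8 || !x2) — !x1 is true.
  18. (x9 || !x4 || !x7) — !x7 is true.
  19. (x5 || x8 || x9) — x8 is true.
  20. (!x2 || x5 || !x7) — !x7 is true.
  21. (!x5 || !x9 || x6) — x6 is true.
  22. (x2 || !x7 || !x9) — !x7 is true.

x1=False, x2=False, x3=True, x4=True, x5=True, x6=True, x7=False, x8=True, x9=True, x10=False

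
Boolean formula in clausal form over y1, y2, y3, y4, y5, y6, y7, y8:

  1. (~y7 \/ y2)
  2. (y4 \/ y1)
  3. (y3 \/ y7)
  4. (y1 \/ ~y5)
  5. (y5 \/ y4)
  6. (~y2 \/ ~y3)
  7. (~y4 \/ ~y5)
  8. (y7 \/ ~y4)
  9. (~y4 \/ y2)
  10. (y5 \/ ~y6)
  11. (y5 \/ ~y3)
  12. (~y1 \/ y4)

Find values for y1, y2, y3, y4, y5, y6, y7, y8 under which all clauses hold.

y1 = 0, y2 = 1, y3 = 0, y4 = 1, y5 = 0, y6 = 0, y7 = 1, y8 = 0

Check each clause:
  1. (y2 \/ ~y7) — y2 is true.
  2. (y1 \/ y4) — y4 is true.
  3. (y7 \/ y3) — y7 is true.
  4. (y1 \/ ~y5) — ~y5 is true.
  5. (y5 \/ y4) — y4 is true.
  6. (~y2 \/ ~y3) — ~y3 is true.
  7. (~y5 \/ ~y4) — ~y5 is true.
  8. (~y4 \/ y7) — y7 is true.
  9. (y2 \/ ~y4) — y2 is true.
  10. (~y6 \/ y5) — ~y6 is true.
  11. (y5 \/ ~y3) — ~y3 is true.
  12. (y4 \/ ~y1) — y4 is true.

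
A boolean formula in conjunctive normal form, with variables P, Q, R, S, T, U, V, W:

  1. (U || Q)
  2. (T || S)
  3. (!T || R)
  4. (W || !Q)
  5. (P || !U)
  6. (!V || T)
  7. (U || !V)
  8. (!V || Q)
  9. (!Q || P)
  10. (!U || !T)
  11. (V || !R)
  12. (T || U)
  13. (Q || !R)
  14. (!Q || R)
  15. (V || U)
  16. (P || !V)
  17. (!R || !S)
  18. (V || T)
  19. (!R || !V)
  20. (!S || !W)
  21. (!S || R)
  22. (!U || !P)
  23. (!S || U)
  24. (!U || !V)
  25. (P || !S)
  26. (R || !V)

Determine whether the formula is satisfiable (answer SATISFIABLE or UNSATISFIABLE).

UNSATISFIABLE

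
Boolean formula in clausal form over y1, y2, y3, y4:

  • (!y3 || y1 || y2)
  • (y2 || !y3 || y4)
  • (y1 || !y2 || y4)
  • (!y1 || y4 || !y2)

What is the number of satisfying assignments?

Split on y2, then y1.
  y2=1, y1=1: remaining (y3,y4) ∈ {(0,1); (1,1)} — 2.
  y2=1, y1=0: remaining (y3,y4) ∈ {(0,1); (1,1)} — 2.
  y2=0, y1=1: remaining (y3,y4) ∈ {(0,0); (0,1); (1,1)} — 3.
  y2=0, y1=0: remaining (y3,y4) ∈ {(0,0); (0,1)} — 2.
Total: 2 + 2 + 3 + 2 = 9.

9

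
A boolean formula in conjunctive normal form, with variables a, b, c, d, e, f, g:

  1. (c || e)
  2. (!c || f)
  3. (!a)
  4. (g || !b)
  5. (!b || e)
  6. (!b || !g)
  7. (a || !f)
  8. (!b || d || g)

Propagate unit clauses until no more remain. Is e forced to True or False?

True

(!a) is a unit clause: a = False.
From (!f || a) and a = False: f = False.
(!c || f) with f = False leaves only !c, so c = False.
In (e || c), c is now false; e must hold, so e = True.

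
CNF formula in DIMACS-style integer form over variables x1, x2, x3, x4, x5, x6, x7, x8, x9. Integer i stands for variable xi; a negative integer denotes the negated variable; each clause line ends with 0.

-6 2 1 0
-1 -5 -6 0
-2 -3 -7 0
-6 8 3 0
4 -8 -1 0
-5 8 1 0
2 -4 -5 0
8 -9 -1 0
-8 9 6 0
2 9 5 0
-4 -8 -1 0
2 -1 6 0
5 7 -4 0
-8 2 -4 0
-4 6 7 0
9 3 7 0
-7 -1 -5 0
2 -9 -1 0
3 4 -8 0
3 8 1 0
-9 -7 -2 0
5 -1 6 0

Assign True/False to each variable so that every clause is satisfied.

x1=F, x2=F, x3=T, x4=F, x5=F, x6=F, x7=T, x8=T, x9=T

Set x1 = False and propagate.
For the remaining variables, x2 = False, x3 = True, x4 = False, x5 = False, x6 = False, x7 = True, x8 = True, x9 = True works.
Check each clause:
  1. (~x6 | x1 | x2) — ~x6 is true.
  2. (~x6 | ~x1 | ~x5) — ~x6 is true.
  3. (~x3 | ~x2 | ~x7) — ~x2 is true.
  4. (x8 | x3 | ~x6) — x8 is true.
  5. (~x1 | x4 | ~x8) — ~x1 is true.
  6. (~x5 | x1 | x8) — x8 is true.
  7. (x2 | ~x5 | ~x4) — ~x5 is true.
  8. (~x1 | ~x9 | x8) — x8 is true.
  9. (x6 | x9 | ~x8) — x9 is true.
  10. (x2 | x5 | x9) — x9 is true.
  11. (~x1 | ~x4 | ~x8) — ~x4 is true.
  12. (x6 | x2 | ~x1) — ~x1 is true.
  13. (x7 | ~x4 | x5) — ~x4 is true.
  14. (~x8 | x2 | ~x4) — ~x4 is true.
  15. (~x4 | x6 | x7) — ~x4 is true.
  16. (x3 | x7 | x9) — x9 is true.
  17. (~x7 | ~x1 | ~x5) — ~x5 is true.
  18. (~x1 | x2 | ~x9) — ~x1 is true.
  19. (x4 | ~x8 | x3) — x3 is true.
  20. (x1 | x8 | x3) — x8 is true.
  21. (~x9 | ~x2 | ~x7) — ~x2 is true.
  22. (x6 | ~x1 | x5) — ~x1 is true.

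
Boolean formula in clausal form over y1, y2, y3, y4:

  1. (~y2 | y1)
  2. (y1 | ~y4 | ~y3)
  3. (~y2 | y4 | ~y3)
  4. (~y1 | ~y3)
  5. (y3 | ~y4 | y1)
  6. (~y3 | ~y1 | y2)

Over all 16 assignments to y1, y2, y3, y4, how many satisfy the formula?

6

Satisfying assignments:
  y1=0 y2=0 y3=0 y4=0
  y1=0 y2=0 y3=1 y4=0
  y1=1 y2=0 y3=0 y4=0
  y1=1 y2=0 y3=0 y4=1
  y1=1 y2=1 y3=0 y4=0
  y1=1 y2=1 y3=0 y4=1
Count: 6.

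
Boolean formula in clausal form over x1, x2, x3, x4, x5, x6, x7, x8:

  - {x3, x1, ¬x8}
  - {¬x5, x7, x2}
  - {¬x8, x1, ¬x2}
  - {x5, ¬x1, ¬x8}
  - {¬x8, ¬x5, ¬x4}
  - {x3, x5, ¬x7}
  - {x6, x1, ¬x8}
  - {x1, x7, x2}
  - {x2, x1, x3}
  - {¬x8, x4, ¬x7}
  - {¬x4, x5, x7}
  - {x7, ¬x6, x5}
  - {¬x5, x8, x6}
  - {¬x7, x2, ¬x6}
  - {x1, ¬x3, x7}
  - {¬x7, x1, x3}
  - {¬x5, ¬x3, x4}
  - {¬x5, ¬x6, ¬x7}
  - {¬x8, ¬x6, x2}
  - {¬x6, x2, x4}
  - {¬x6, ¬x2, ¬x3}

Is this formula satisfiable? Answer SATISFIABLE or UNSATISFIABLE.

Set x1 = True and propagate.
Branch on x2: take x2 = True.
For the remaining variables, x3 = False, x4 = True, x5 = True, x6 = True, x7 = False, x8 = False works.
Every clause has at least one true literal under this assignment.
So x1 = True  x2 = True  x3 = False  x4 = True  x5 = True  x6 = True  x7 = False  x8 = False is a satisfying assignment.

SATISFIABLE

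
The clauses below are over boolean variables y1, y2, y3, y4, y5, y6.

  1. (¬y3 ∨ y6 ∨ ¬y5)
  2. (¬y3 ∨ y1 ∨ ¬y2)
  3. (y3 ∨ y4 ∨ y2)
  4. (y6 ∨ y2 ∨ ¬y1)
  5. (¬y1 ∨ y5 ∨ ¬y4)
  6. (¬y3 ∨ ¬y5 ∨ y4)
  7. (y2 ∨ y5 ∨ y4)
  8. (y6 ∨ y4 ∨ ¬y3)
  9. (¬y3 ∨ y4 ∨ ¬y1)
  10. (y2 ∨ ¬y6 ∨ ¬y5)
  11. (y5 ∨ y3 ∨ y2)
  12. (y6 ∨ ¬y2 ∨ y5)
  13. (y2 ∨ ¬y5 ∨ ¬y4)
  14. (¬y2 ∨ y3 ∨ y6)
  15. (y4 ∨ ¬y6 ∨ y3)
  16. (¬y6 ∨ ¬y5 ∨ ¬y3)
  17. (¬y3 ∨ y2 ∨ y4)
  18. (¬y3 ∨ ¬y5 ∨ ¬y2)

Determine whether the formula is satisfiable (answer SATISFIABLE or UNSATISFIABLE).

SATISFIABLE

Branch on y1: take y1 = True.
For the remaining variables, y2 = True, y3 = False, y4 = True, y5 = True, y6 = True works.
So y1=T, y2=T, y3=F, y4=T, y5=T, y6=T is a satisfying assignment.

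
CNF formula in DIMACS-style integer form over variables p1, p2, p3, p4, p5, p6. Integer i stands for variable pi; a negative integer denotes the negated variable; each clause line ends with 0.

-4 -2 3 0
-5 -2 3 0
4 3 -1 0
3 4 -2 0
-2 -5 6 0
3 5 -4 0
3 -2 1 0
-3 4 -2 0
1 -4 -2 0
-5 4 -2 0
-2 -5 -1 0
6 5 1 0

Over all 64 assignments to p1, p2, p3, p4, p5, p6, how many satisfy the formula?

Case analysis on p2 and p3:
  p2=T, p3=T: remaining (p1,p4,p5,p6) ∈ {(T,T,F,F); (T,T,F,T)} — 2.
  p2=T, p3=F: a clause becomes empty — 0.
  p2=F, p3=T: p4 free; 7 ways for (p1,p5,p6) × 2^1 = 14.
  p2=F, p3=F: 7 of the 16 assignments to (p1,p4,p5,p6) work.
Total: 2 + 0 + 14 + 7 = 23.

23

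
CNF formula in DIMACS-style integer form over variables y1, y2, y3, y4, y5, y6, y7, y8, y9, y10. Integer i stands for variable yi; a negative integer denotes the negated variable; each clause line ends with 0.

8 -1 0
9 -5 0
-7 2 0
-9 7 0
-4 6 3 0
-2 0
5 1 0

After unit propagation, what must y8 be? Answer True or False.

(¬y2) is a unit clause: y2 = False.
In (¬y7 ∨ y2), y2 is now false; ¬y7 must hold, so y7 = False.
(¬y9 ∨ y7): since y7 = False, the clause reduces to (¬y9). y9 = False.
In (¬y5 ∨ y9), y9 is now false; ¬y5 must hold, so y5 = False.
(y1 ∨ y5) with y5 = False leaves only y1, so y1 = True.
From (y8 ∨ ¬y1) and y1 = True: y8 = True.

True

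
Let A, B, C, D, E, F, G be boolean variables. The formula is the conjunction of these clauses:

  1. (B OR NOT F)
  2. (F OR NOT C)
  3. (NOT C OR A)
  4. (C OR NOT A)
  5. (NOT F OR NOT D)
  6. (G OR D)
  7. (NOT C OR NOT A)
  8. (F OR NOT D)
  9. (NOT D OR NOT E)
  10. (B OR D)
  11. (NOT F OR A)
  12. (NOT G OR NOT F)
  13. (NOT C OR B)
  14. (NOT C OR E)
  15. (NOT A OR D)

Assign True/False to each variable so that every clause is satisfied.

A=F, B=T, C=F, D=F, E=F, F=F, G=T

Pure literal: B appears only positively; assign B = True.
Branch on A: take A = False.
  then C is forced to False.
  then F is forced to False.
  then D is forced to False.
  then G is forced to True.
E is now unconstrained; take E = False.
Every clause has at least one true literal under this assignment.
Check each clause:
  1. (NOT F OR B) — NOT F is true.
  2. (NOT C OR F) — NOT C is true.
  3. (NOT C OR A) — NOT C is true.
  4. (NOT A OR C) — NOT A is true.
  5. (NOT D OR NOT F) — NOT F is true.
  6. (G OR D) — G is true.
  7. (NOT A OR NOT C) — NOT C is true.
  8. (NOT D OR F) — NOT D is true.
  9. (NOT D OR NOT E) — NOT E is true.
  10. (D OR B) — B is true.
  11. (NOT F OR A) — NOT F is true.
  12. (NOT F OR NOT G) — NOT F is true.
  13. (B OR NOT C) — B is true.
  14. (NOT C OR E) — NOT C is true.
  15. (D OR NOT A) — NOT A is true.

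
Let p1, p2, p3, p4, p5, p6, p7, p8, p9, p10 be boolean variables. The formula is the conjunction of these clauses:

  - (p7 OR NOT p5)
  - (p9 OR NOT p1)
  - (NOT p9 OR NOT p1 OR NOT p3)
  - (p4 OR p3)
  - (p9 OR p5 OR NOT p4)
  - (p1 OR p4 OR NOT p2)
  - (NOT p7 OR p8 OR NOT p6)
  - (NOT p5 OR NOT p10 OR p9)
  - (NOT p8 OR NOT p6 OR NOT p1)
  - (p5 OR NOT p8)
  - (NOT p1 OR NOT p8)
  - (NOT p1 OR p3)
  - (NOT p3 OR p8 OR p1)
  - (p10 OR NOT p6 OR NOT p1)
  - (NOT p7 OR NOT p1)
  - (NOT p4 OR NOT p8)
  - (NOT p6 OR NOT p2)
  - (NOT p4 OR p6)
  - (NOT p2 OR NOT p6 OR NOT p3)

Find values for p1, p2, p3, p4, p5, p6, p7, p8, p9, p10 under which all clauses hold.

p1=F, p2=F, p3=T, p4=F, p5=T, p6=T, p7=T, p8=T, p9=F, p10=F

Check each clause:
  1. (NOT p5 OR p7) — p7 is true.
  2. (p9 OR NOT p1) — NOT p1 is true.
  3. (NOT p9 OR NOT p1 OR NOT p3) — NOT p1 is true.
  4. (p3 OR p4) — p3 is true.
  5. (NOT p4 OR p5 OR p9) — NOT p4 is true.
  6. (p1 OR p4 OR NOT p2) — NOT p2 is true.
  7. (p8 OR NOT p7 OR NOT p6) — p8 is true.
  8. (NOT p5 OR p9 OR NOT p10) — NOT p10 is true.
  9. (NOT p6 OR NOT p8 OR NOT p1) — NOT p1 is true.
  10. (NOT p8 OR p5) — p5 is true.
  11. (NOT p8 OR NOT p1) — NOT p1 is true.
  12. (p3 OR NOT p1) — p3 is true.
  13. (p8 OR p1 OR NOT p3) — p8 is true.
  14. (NOT p6 OR NOT p1 OR p10) — NOT p1 is true.
  15. (NOT p1 OR NOT p7) — NOT p1 is true.
  16. (NOT p8 OR NOT p4) — NOT p4 is true.
  17. (NOT p6 OR NOT p2) — NOT p2 is true.
  18. (p6 OR NOT p4) — NOT p4 is true.
  19. (NOT p3 OR NOT p6 OR NOT p2) — NOT p2 is true.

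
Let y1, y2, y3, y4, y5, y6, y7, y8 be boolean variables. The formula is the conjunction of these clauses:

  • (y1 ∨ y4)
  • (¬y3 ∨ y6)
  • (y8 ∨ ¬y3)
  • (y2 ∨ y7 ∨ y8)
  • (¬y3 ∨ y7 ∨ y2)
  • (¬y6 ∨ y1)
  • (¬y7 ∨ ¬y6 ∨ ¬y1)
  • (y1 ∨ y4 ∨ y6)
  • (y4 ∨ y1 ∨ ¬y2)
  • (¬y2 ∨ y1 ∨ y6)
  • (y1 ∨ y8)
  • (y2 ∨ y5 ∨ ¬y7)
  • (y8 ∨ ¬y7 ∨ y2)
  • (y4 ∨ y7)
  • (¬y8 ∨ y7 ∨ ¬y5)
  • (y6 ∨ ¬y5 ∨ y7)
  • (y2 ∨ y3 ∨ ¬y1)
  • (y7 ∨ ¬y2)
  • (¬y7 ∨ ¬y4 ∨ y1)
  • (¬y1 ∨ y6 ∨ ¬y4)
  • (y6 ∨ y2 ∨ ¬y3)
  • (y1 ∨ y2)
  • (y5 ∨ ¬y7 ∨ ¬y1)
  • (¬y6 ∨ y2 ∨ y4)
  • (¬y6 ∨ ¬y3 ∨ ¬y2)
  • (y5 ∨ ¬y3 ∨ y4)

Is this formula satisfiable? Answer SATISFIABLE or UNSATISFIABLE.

Try y1 = True.
Try y2 = True.
  then y7 is forced to True.
  then y6 is forced to False.
  then y3 is forced to False.
  then y4 is forced to False.
  then y5 is forced to True.
y8 is now unconstrained; take y8 = False.
So y1 = T  y2 = T  y3 = F  y4 = F  y5 = T  y6 = F  y7 = T  y8 = F is a satisfying assignment.

SATISFIABLE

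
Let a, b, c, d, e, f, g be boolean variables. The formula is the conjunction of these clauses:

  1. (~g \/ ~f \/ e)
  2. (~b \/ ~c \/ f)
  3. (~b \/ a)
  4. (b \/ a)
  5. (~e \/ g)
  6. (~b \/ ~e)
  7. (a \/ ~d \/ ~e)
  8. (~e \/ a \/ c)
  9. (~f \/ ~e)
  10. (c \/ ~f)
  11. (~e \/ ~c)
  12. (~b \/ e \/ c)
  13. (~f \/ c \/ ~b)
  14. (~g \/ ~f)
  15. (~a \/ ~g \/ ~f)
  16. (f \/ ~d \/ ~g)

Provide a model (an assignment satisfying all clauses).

a=True, b=False, c=False, d=False, e=True, f=False, g=True

Check each clause:
  1. (~f \/ e \/ ~g) — ~f is true.
  2. (~c \/ ~b \/ f) — ~c is true.
  3. (a \/ ~b) — a is true.
  4. (a \/ b) — a is true.
  5. (~e \/ g) — g is true.
  6. (~e \/ ~b) — ~b is true.
  7. (~d \/ a \/ ~e) — a is true.
  8. (c \/ a \/ ~e) — a is true.
  9. (~f \/ ~e) — ~f is true.
  10. (c \/ ~f) — ~f is true.
  11. (~e \/ ~c) — ~c is true.
  12. (~b \/ e \/ c) — e is true.
  13. (~f \/ c \/ ~b) — ~f is true.
  14. (~g \/ ~f) — ~f is true.
  15. (~f \/ ~g \/ ~a) — ~f is true.
  16. (~d \/ ~g \/ f) — ~d is true.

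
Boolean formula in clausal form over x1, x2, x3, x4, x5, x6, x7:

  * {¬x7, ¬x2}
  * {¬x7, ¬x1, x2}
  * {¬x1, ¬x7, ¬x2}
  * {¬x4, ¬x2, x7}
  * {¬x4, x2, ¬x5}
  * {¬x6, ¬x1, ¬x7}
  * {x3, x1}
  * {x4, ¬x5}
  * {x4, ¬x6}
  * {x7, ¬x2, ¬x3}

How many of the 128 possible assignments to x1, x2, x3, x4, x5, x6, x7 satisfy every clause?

13

Case analysis on x2 and x7:
  x2=1, x7=1: a clause becomes empty — 0.
  x2=1, x7=0: remaining (x1,x3,x4,x5,x6) ∈ {(1,0,0,0,0)} — 1.
  x2=0, x7=1: remaining (x1,x3,x4,x5,x6) ∈ {(0,1,0,0,0); (0,1,1,0,0); (0,1,1,0,1)} — 3.
  x2=0, x7=0: 9 of the 32 assignments to (x1,x3,x4,x5,x6) work.
Total: 0 + 1 + 3 + 9 = 13.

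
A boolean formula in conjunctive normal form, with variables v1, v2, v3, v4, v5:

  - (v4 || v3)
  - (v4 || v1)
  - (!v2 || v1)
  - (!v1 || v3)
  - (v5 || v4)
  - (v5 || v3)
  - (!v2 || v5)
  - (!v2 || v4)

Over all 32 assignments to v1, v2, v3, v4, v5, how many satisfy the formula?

Satisfying assignments:
  v1=0 v2=0 v3=0 v4=1 v5=1
  v1=0 v2=0 v3=1 v4=1 v5=0
  v1=0 v2=0 v3=1 v4=1 v5=1
  v1=1 v2=0 v3=1 v4=0 v5=1
  v1=1 v2=0 v3=1 v4=1 v5=0
  v1=1 v2=0 v3=1 v4=1 v5=1
  v1=1 v2=1 v3=1 v4=1 v5=1
That's 7 in total.

7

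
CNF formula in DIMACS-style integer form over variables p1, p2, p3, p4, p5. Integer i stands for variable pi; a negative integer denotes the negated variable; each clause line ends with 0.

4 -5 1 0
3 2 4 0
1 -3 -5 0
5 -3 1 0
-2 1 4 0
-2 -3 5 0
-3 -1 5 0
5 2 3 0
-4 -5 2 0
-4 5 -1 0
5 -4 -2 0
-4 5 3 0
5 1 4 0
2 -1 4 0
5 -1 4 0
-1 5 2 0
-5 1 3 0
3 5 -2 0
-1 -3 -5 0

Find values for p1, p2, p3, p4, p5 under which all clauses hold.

p1=1, p2=1, p3=0, p4=0, p5=1

Check each clause:
  1. (p4 OR NOT p5 OR p1) — p1 is true.
  2. (p4 OR p3 OR p2) — p2 is true.
  3. (NOT p3 OR NOT p5 OR p1) — p1 is true.
  4. (p1 OR p5 OR NOT p3) — p1 is true.
  5. (p1 OR p4 OR NOT p2) — p1 is true.
  6. (p5 OR NOT p2 OR NOT p3) — p5 is true.
  7. (p5 OR NOT p3 OR NOT p1) — NOT p3 is true.
  8. (p3 OR p5 OR p2) — p2 is true.
  9. (p2 OR NOT p5 OR NOT p4) — p2 is true.
  10. (p5 OR NOT p1 OR NOT p4) — NOT p4 is true.
  11. (p5 OR NOT p2 OR NOT p4) — NOT p4 is true.
  12. (p5 OR NOT p4 OR p3) — NOT p4 is true.
  13. (p4 OR p5 OR p1) — p1 is true.
  14. (NOT p1 OR p4 OR p2) — p2 is true.
  15. (NOT p1 OR p4 OR p5) — p5 is true.
  16. (p2 OR p5 OR NOT p1) — p2 is true.
  17. (NOT p5 OR p1 OR p3) — p1 is true.
  18. (p3 OR NOT p2 OR p5) — p5 is true.
  19. (NOT p3 OR NOT p5 OR NOT p1) — NOT p3 is true.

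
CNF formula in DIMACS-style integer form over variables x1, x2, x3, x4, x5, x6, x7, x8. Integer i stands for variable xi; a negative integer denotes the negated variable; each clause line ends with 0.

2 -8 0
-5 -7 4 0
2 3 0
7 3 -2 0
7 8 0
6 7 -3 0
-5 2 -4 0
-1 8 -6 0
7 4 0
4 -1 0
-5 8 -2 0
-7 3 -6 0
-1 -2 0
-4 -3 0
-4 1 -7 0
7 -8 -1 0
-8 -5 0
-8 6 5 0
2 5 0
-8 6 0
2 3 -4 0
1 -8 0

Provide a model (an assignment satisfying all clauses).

x1 = False, x2 = True, x3 = True, x4 = False, x5 = False, x6 = True, x7 = True, x8 = False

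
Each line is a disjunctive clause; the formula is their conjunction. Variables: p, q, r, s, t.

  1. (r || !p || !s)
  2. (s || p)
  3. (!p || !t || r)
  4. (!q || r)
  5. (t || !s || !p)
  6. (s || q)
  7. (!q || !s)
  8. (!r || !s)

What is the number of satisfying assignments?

4

Satisfying assignments:
  p=F q=F r=F s=T t=F
  p=F q=F r=F s=T t=T
  p=T q=T r=T s=F t=F
  p=T q=T r=T s=F t=T
That's 4 in total.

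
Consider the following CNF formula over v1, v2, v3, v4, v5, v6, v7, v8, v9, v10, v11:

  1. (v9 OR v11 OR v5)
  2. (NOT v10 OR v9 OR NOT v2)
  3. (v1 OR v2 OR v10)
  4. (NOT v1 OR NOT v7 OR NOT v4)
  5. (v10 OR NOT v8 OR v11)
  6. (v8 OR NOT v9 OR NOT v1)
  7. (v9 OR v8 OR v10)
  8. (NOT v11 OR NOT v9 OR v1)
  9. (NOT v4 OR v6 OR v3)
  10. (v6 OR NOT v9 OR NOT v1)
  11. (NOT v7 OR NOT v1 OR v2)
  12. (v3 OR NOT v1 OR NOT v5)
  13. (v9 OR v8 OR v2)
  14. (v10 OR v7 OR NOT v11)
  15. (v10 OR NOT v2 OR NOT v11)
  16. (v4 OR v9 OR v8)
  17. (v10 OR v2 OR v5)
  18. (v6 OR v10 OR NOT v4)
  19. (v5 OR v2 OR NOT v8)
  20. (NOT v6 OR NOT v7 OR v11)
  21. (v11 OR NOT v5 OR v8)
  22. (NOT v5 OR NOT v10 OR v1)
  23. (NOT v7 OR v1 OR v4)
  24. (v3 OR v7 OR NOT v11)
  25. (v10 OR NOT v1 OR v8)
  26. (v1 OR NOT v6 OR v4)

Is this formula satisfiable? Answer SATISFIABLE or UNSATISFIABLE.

SATISFIABLE

Pure literal: v3 appears only positively; assign v3 = True.
Try v1 = True.
Set v2 = True and propagate.
For the remaining variables, v4 = True, v5 = True, v6 = True, v7 = False, v8 = True, v9 = True, v10 = True, v11 = True works.
So v1 = 1  v2 = 1  v3 = 1  v4 = 1  v5 = 1  v6 = 1  v7 = 0  v8 = 1  v9 = 1  v10 = 1  v11 = 1 is a satisfying assignment.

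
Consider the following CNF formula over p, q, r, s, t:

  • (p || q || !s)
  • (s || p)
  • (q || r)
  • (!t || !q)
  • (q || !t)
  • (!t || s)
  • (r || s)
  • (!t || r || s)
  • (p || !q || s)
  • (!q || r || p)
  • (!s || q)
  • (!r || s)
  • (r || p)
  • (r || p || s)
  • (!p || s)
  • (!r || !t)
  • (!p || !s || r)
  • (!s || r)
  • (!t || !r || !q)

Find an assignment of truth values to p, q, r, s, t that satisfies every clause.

Pure literal: t appears only negated; assign t = False.
Branch on p: take p = False.
  then s is forced to True.
  then q is forced to True.
  then r is forced to True.

p=0, q=1, r=1, s=1, t=0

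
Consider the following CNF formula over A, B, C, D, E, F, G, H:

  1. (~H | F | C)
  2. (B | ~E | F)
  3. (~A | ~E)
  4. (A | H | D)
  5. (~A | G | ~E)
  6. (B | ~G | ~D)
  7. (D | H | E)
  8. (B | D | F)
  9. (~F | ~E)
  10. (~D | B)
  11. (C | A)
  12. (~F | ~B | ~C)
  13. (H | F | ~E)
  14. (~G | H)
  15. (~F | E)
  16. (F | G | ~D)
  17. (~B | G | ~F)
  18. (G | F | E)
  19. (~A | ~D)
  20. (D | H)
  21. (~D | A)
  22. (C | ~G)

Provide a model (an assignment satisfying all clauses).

Branch on A: take A = False.
  then C is forced to True.
  then D is forced to False.
  then H is forced to True.
The remaining clauses are satisfied by B = True, E = True, F = False, G = False.
Every clause has at least one true literal under this assignment.
Check each clause:
  1. (~H | C | F) — C is true.
  2. (B | F | ~E) — B is true.
  3. (~E | ~A) — ~A is true.
  4. (H | D | A) — H is true.
  5. (~E | ~A | G) — ~A is true.
  6. (B | ~D | ~G) — ~G is true.
  7. (D | E | H) — H is true.
  8. (B | F | D) — B is true.
  9. (~F | ~E) — ~F is true.
  10. (B | ~D) — B is true.
  11. (C | A) — C is true.
  12. (~C | ~B | ~F) — ~F is true.
  13. (F | ~E | H) — H is true.
  14. (H | ~G) — H is true.
  15. (E | ~F) — ~F is true.
  16. (F | G | ~D) — ~D is true.
  17. (~F | ~B | G) — ~F is true.
  18. (G | F | E) — E is true.
  19. (~D | ~A) — ~D is true.
  20. (D | H) — H is true.
  21. (A | ~D) — ~D is true.
  22. (C | ~G) — ~G is true.

A=0  B=1  C=1  D=0  E=1  F=0  G=0  H=1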